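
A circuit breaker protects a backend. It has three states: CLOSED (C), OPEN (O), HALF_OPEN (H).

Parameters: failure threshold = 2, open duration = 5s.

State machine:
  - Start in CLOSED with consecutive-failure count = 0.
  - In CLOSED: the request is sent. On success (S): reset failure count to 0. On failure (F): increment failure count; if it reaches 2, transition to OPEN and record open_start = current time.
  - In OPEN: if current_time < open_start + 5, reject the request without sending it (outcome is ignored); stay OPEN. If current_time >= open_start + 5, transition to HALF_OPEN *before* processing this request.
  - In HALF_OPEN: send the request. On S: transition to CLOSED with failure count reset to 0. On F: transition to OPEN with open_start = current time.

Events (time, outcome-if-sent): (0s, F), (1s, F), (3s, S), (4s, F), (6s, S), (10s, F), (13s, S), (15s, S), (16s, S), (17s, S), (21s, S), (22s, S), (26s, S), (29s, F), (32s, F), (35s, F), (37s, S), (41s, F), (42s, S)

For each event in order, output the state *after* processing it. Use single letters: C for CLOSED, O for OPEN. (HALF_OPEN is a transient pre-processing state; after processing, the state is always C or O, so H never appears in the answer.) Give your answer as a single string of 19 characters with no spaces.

Answer: COOOCCCCCCCCCCOOCCC

Derivation:
State after each event:
  event#1 t=0s outcome=F: state=CLOSED
  event#2 t=1s outcome=F: state=OPEN
  event#3 t=3s outcome=S: state=OPEN
  event#4 t=4s outcome=F: state=OPEN
  event#5 t=6s outcome=S: state=CLOSED
  event#6 t=10s outcome=F: state=CLOSED
  event#7 t=13s outcome=S: state=CLOSED
  event#8 t=15s outcome=S: state=CLOSED
  event#9 t=16s outcome=S: state=CLOSED
  event#10 t=17s outcome=S: state=CLOSED
  event#11 t=21s outcome=S: state=CLOSED
  event#12 t=22s outcome=S: state=CLOSED
  event#13 t=26s outcome=S: state=CLOSED
  event#14 t=29s outcome=F: state=CLOSED
  event#15 t=32s outcome=F: state=OPEN
  event#16 t=35s outcome=F: state=OPEN
  event#17 t=37s outcome=S: state=CLOSED
  event#18 t=41s outcome=F: state=CLOSED
  event#19 t=42s outcome=S: state=CLOSED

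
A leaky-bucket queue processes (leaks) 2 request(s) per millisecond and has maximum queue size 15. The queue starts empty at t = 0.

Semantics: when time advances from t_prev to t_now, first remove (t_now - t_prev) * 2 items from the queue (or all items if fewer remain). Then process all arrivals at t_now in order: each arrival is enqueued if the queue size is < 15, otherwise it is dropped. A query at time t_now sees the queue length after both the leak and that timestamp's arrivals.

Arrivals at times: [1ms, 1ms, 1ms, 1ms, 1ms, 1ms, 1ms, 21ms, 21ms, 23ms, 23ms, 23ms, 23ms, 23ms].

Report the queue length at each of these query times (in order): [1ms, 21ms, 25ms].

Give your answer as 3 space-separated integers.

Queue lengths at query times:
  query t=1ms: backlog = 7
  query t=21ms: backlog = 2
  query t=25ms: backlog = 1

Answer: 7 2 1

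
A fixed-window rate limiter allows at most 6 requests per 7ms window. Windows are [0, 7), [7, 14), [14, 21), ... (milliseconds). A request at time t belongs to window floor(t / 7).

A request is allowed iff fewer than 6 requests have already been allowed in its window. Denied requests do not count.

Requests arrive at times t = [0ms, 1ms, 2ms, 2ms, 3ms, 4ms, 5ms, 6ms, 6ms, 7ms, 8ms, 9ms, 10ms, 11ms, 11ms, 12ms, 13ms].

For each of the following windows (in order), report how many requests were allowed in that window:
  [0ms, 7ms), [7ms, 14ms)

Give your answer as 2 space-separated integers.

Answer: 6 6

Derivation:
Processing requests:
  req#1 t=0ms (window 0): ALLOW
  req#2 t=1ms (window 0): ALLOW
  req#3 t=2ms (window 0): ALLOW
  req#4 t=2ms (window 0): ALLOW
  req#5 t=3ms (window 0): ALLOW
  req#6 t=4ms (window 0): ALLOW
  req#7 t=5ms (window 0): DENY
  req#8 t=6ms (window 0): DENY
  req#9 t=6ms (window 0): DENY
  req#10 t=7ms (window 1): ALLOW
  req#11 t=8ms (window 1): ALLOW
  req#12 t=9ms (window 1): ALLOW
  req#13 t=10ms (window 1): ALLOW
  req#14 t=11ms (window 1): ALLOW
  req#15 t=11ms (window 1): ALLOW
  req#16 t=12ms (window 1): DENY
  req#17 t=13ms (window 1): DENY

Allowed counts by window: 6 6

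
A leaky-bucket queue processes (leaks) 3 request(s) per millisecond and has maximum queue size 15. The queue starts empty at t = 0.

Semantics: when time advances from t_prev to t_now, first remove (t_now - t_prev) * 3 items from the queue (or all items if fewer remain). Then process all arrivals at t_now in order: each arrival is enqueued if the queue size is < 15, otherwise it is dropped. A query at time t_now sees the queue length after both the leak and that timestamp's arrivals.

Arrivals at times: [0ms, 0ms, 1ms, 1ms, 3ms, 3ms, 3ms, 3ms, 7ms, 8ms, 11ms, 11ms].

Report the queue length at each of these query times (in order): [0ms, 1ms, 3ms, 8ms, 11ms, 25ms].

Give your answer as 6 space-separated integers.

Queue lengths at query times:
  query t=0ms: backlog = 2
  query t=1ms: backlog = 2
  query t=3ms: backlog = 4
  query t=8ms: backlog = 1
  query t=11ms: backlog = 2
  query t=25ms: backlog = 0

Answer: 2 2 4 1 2 0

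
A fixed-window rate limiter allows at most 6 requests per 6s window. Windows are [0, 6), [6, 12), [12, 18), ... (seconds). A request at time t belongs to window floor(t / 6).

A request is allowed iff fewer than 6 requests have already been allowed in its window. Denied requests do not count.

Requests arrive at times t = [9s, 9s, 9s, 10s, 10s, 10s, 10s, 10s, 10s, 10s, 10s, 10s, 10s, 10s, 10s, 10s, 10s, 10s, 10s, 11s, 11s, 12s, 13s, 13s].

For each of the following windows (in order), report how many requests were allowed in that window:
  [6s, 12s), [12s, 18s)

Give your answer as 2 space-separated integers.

Answer: 6 3

Derivation:
Processing requests:
  req#1 t=9s (window 1): ALLOW
  req#2 t=9s (window 1): ALLOW
  req#3 t=9s (window 1): ALLOW
  req#4 t=10s (window 1): ALLOW
  req#5 t=10s (window 1): ALLOW
  req#6 t=10s (window 1): ALLOW
  req#7 t=10s (window 1): DENY
  req#8 t=10s (window 1): DENY
  req#9 t=10s (window 1): DENY
  req#10 t=10s (window 1): DENY
  req#11 t=10s (window 1): DENY
  req#12 t=10s (window 1): DENY
  req#13 t=10s (window 1): DENY
  req#14 t=10s (window 1): DENY
  req#15 t=10s (window 1): DENY
  req#16 t=10s (window 1): DENY
  req#17 t=10s (window 1): DENY
  req#18 t=10s (window 1): DENY
  req#19 t=10s (window 1): DENY
  req#20 t=11s (window 1): DENY
  req#21 t=11s (window 1): DENY
  req#22 t=12s (window 2): ALLOW
  req#23 t=13s (window 2): ALLOW
  req#24 t=13s (window 2): ALLOW

Allowed counts by window: 6 3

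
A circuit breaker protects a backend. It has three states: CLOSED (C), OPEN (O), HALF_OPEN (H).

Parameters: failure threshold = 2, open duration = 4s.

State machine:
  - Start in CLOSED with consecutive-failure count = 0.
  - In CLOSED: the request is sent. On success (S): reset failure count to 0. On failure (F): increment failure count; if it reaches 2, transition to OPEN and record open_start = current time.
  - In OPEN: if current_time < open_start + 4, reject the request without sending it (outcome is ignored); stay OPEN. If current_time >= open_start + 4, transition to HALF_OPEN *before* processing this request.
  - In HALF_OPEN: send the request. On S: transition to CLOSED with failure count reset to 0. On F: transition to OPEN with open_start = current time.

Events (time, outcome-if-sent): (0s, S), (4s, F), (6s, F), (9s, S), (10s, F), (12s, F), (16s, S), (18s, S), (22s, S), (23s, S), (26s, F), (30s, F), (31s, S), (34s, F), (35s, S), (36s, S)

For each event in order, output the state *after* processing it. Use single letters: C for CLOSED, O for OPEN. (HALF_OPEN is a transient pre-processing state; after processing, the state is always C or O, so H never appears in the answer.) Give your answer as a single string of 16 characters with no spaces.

State after each event:
  event#1 t=0s outcome=S: state=CLOSED
  event#2 t=4s outcome=F: state=CLOSED
  event#3 t=6s outcome=F: state=OPEN
  event#4 t=9s outcome=S: state=OPEN
  event#5 t=10s outcome=F: state=OPEN
  event#6 t=12s outcome=F: state=OPEN
  event#7 t=16s outcome=S: state=CLOSED
  event#8 t=18s outcome=S: state=CLOSED
  event#9 t=22s outcome=S: state=CLOSED
  event#10 t=23s outcome=S: state=CLOSED
  event#11 t=26s outcome=F: state=CLOSED
  event#12 t=30s outcome=F: state=OPEN
  event#13 t=31s outcome=S: state=OPEN
  event#14 t=34s outcome=F: state=OPEN
  event#15 t=35s outcome=S: state=OPEN
  event#16 t=36s outcome=S: state=OPEN

Answer: CCOOOOCCCCCOOOOO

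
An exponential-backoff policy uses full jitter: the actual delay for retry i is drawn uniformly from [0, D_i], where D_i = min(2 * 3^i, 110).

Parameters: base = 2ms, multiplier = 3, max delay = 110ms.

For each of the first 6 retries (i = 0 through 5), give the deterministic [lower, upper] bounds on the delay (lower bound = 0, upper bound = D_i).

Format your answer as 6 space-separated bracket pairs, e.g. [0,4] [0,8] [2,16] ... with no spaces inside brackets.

Computing bounds per retry:
  i=0: D_i=min(2*3^0,110)=2, bounds=[0,2]
  i=1: D_i=min(2*3^1,110)=6, bounds=[0,6]
  i=2: D_i=min(2*3^2,110)=18, bounds=[0,18]
  i=3: D_i=min(2*3^3,110)=54, bounds=[0,54]
  i=4: D_i=min(2*3^4,110)=110, bounds=[0,110]
  i=5: D_i=min(2*3^5,110)=110, bounds=[0,110]

Answer: [0,2] [0,6] [0,18] [0,54] [0,110] [0,110]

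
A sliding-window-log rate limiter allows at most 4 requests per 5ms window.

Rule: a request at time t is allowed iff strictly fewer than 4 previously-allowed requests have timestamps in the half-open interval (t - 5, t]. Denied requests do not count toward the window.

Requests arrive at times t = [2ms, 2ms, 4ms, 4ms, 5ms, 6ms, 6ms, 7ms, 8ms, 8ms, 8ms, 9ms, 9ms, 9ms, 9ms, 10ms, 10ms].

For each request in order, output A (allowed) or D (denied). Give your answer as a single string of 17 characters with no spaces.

Tracking allowed requests in the window:
  req#1 t=2ms: ALLOW
  req#2 t=2ms: ALLOW
  req#3 t=4ms: ALLOW
  req#4 t=4ms: ALLOW
  req#5 t=5ms: DENY
  req#6 t=6ms: DENY
  req#7 t=6ms: DENY
  req#8 t=7ms: ALLOW
  req#9 t=8ms: ALLOW
  req#10 t=8ms: DENY
  req#11 t=8ms: DENY
  req#12 t=9ms: ALLOW
  req#13 t=9ms: ALLOW
  req#14 t=9ms: DENY
  req#15 t=9ms: DENY
  req#16 t=10ms: DENY
  req#17 t=10ms: DENY

Answer: AAAADDDAADDAADDDD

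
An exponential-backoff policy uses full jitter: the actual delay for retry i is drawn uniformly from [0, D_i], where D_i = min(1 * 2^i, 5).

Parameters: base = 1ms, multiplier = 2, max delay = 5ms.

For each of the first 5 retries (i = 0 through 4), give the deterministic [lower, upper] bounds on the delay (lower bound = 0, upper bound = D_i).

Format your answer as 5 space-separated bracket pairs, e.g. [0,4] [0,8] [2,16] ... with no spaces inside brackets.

Answer: [0,1] [0,2] [0,4] [0,5] [0,5]

Derivation:
Computing bounds per retry:
  i=0: D_i=min(1*2^0,5)=1, bounds=[0,1]
  i=1: D_i=min(1*2^1,5)=2, bounds=[0,2]
  i=2: D_i=min(1*2^2,5)=4, bounds=[0,4]
  i=3: D_i=min(1*2^3,5)=5, bounds=[0,5]
  i=4: D_i=min(1*2^4,5)=5, bounds=[0,5]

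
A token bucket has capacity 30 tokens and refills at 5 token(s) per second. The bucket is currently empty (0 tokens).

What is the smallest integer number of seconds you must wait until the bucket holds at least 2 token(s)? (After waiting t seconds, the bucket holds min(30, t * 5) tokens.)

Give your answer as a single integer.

Need t * 5 >= 2, so t >= 2/5.
Smallest integer t = ceil(2/5) = 1.

Answer: 1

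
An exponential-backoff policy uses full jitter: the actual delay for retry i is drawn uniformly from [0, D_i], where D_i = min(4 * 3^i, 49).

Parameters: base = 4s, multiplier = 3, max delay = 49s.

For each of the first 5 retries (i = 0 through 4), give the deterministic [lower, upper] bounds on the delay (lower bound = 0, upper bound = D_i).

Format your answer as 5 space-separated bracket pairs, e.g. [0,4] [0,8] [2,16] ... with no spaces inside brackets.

Computing bounds per retry:
  i=0: D_i=min(4*3^0,49)=4, bounds=[0,4]
  i=1: D_i=min(4*3^1,49)=12, bounds=[0,12]
  i=2: D_i=min(4*3^2,49)=36, bounds=[0,36]
  i=3: D_i=min(4*3^3,49)=49, bounds=[0,49]
  i=4: D_i=min(4*3^4,49)=49, bounds=[0,49]

Answer: [0,4] [0,12] [0,36] [0,49] [0,49]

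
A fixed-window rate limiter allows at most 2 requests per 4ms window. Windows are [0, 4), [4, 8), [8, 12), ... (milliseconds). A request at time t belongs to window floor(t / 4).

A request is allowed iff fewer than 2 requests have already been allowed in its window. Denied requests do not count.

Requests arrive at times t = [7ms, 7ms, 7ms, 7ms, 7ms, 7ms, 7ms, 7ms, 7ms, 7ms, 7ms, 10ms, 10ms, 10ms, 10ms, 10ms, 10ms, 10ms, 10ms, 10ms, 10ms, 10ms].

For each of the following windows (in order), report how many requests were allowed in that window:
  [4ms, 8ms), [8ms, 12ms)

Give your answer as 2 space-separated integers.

Answer: 2 2

Derivation:
Processing requests:
  req#1 t=7ms (window 1): ALLOW
  req#2 t=7ms (window 1): ALLOW
  req#3 t=7ms (window 1): DENY
  req#4 t=7ms (window 1): DENY
  req#5 t=7ms (window 1): DENY
  req#6 t=7ms (window 1): DENY
  req#7 t=7ms (window 1): DENY
  req#8 t=7ms (window 1): DENY
  req#9 t=7ms (window 1): DENY
  req#10 t=7ms (window 1): DENY
  req#11 t=7ms (window 1): DENY
  req#12 t=10ms (window 2): ALLOW
  req#13 t=10ms (window 2): ALLOW
  req#14 t=10ms (window 2): DENY
  req#15 t=10ms (window 2): DENY
  req#16 t=10ms (window 2): DENY
  req#17 t=10ms (window 2): DENY
  req#18 t=10ms (window 2): DENY
  req#19 t=10ms (window 2): DENY
  req#20 t=10ms (window 2): DENY
  req#21 t=10ms (window 2): DENY
  req#22 t=10ms (window 2): DENY

Allowed counts by window: 2 2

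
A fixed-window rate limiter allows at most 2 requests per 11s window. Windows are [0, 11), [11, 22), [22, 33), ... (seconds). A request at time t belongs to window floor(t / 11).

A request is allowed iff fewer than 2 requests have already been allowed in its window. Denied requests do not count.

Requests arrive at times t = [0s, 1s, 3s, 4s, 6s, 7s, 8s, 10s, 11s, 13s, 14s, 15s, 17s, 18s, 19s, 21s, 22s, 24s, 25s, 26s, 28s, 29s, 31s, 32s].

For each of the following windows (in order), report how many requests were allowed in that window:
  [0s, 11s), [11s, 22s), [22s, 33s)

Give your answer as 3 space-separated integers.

Processing requests:
  req#1 t=0s (window 0): ALLOW
  req#2 t=1s (window 0): ALLOW
  req#3 t=3s (window 0): DENY
  req#4 t=4s (window 0): DENY
  req#5 t=6s (window 0): DENY
  req#6 t=7s (window 0): DENY
  req#7 t=8s (window 0): DENY
  req#8 t=10s (window 0): DENY
  req#9 t=11s (window 1): ALLOW
  req#10 t=13s (window 1): ALLOW
  req#11 t=14s (window 1): DENY
  req#12 t=15s (window 1): DENY
  req#13 t=17s (window 1): DENY
  req#14 t=18s (window 1): DENY
  req#15 t=19s (window 1): DENY
  req#16 t=21s (window 1): DENY
  req#17 t=22s (window 2): ALLOW
  req#18 t=24s (window 2): ALLOW
  req#19 t=25s (window 2): DENY
  req#20 t=26s (window 2): DENY
  req#21 t=28s (window 2): DENY
  req#22 t=29s (window 2): DENY
  req#23 t=31s (window 2): DENY
  req#24 t=32s (window 2): DENY

Allowed counts by window: 2 2 2

Answer: 2 2 2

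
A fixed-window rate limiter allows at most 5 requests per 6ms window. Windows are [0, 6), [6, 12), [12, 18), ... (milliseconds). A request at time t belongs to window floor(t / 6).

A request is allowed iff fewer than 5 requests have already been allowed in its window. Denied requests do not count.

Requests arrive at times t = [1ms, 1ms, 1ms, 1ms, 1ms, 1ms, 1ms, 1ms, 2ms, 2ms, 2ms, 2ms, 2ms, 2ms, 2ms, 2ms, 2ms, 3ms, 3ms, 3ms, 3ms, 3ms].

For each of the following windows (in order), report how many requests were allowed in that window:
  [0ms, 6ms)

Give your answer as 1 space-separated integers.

Processing requests:
  req#1 t=1ms (window 0): ALLOW
  req#2 t=1ms (window 0): ALLOW
  req#3 t=1ms (window 0): ALLOW
  req#4 t=1ms (window 0): ALLOW
  req#5 t=1ms (window 0): ALLOW
  req#6 t=1ms (window 0): DENY
  req#7 t=1ms (window 0): DENY
  req#8 t=1ms (window 0): DENY
  req#9 t=2ms (window 0): DENY
  req#10 t=2ms (window 0): DENY
  req#11 t=2ms (window 0): DENY
  req#12 t=2ms (window 0): DENY
  req#13 t=2ms (window 0): DENY
  req#14 t=2ms (window 0): DENY
  req#15 t=2ms (window 0): DENY
  req#16 t=2ms (window 0): DENY
  req#17 t=2ms (window 0): DENY
  req#18 t=3ms (window 0): DENY
  req#19 t=3ms (window 0): DENY
  req#20 t=3ms (window 0): DENY
  req#21 t=3ms (window 0): DENY
  req#22 t=3ms (window 0): DENY

Allowed counts by window: 5

Answer: 5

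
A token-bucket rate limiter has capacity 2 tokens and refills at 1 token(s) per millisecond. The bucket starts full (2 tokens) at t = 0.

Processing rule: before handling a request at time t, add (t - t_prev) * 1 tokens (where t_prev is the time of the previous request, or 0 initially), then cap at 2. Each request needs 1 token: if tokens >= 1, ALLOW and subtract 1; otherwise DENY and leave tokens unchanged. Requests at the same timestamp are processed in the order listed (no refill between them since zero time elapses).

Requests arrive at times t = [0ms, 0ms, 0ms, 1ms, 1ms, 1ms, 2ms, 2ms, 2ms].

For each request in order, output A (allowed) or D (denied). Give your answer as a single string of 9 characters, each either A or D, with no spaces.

Simulating step by step:
  req#1 t=0ms: ALLOW
  req#2 t=0ms: ALLOW
  req#3 t=0ms: DENY
  req#4 t=1ms: ALLOW
  req#5 t=1ms: DENY
  req#6 t=1ms: DENY
  req#7 t=2ms: ALLOW
  req#8 t=2ms: DENY
  req#9 t=2ms: DENY

Answer: AADADDADD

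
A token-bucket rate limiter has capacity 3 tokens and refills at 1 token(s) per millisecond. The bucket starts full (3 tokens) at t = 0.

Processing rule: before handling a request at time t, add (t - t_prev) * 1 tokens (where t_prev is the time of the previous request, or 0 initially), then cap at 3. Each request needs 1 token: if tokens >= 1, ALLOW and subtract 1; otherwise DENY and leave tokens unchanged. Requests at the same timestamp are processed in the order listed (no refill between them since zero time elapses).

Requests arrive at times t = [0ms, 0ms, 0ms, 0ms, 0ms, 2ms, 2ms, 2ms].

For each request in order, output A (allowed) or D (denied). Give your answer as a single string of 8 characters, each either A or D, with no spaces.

Answer: AAADDAAD

Derivation:
Simulating step by step:
  req#1 t=0ms: ALLOW
  req#2 t=0ms: ALLOW
  req#3 t=0ms: ALLOW
  req#4 t=0ms: DENY
  req#5 t=0ms: DENY
  req#6 t=2ms: ALLOW
  req#7 t=2ms: ALLOW
  req#8 t=2ms: DENY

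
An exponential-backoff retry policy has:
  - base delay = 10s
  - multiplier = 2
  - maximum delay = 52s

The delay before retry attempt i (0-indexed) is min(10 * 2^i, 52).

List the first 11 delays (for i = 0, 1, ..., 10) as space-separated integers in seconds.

Answer: 10 20 40 52 52 52 52 52 52 52 52

Derivation:
Computing each delay:
  i=0: min(10*2^0, 52) = 10
  i=1: min(10*2^1, 52) = 20
  i=2: min(10*2^2, 52) = 40
  i=3: min(10*2^3, 52) = 52
  i=4: min(10*2^4, 52) = 52
  i=5: min(10*2^5, 52) = 52
  i=6: min(10*2^6, 52) = 52
  i=7: min(10*2^7, 52) = 52
  i=8: min(10*2^8, 52) = 52
  i=9: min(10*2^9, 52) = 52
  i=10: min(10*2^10, 52) = 52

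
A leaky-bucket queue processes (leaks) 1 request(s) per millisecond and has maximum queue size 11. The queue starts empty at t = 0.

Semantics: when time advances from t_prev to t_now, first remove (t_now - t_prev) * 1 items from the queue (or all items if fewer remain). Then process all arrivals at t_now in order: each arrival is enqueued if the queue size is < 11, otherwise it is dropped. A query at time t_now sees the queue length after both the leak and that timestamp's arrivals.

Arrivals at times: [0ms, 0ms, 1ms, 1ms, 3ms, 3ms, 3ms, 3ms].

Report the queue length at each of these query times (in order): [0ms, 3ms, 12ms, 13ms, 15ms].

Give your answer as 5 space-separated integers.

Queue lengths at query times:
  query t=0ms: backlog = 2
  query t=3ms: backlog = 5
  query t=12ms: backlog = 0
  query t=13ms: backlog = 0
  query t=15ms: backlog = 0

Answer: 2 5 0 0 0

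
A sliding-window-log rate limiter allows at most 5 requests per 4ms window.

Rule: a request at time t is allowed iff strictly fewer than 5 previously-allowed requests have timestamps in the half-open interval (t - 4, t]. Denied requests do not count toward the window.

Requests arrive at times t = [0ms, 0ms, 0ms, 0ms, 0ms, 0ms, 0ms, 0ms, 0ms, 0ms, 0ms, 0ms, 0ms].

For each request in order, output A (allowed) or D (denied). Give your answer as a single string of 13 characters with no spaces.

Tracking allowed requests in the window:
  req#1 t=0ms: ALLOW
  req#2 t=0ms: ALLOW
  req#3 t=0ms: ALLOW
  req#4 t=0ms: ALLOW
  req#5 t=0ms: ALLOW
  req#6 t=0ms: DENY
  req#7 t=0ms: DENY
  req#8 t=0ms: DENY
  req#9 t=0ms: DENY
  req#10 t=0ms: DENY
  req#11 t=0ms: DENY
  req#12 t=0ms: DENY
  req#13 t=0ms: DENY

Answer: AAAAADDDDDDDD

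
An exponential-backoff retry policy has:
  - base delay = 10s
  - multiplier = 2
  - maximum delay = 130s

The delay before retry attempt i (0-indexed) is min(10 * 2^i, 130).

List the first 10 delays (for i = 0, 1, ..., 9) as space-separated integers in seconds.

Computing each delay:
  i=0: min(10*2^0, 130) = 10
  i=1: min(10*2^1, 130) = 20
  i=2: min(10*2^2, 130) = 40
  i=3: min(10*2^3, 130) = 80
  i=4: min(10*2^4, 130) = 130
  i=5: min(10*2^5, 130) = 130
  i=6: min(10*2^6, 130) = 130
  i=7: min(10*2^7, 130) = 130
  i=8: min(10*2^8, 130) = 130
  i=9: min(10*2^9, 130) = 130

Answer: 10 20 40 80 130 130 130 130 130 130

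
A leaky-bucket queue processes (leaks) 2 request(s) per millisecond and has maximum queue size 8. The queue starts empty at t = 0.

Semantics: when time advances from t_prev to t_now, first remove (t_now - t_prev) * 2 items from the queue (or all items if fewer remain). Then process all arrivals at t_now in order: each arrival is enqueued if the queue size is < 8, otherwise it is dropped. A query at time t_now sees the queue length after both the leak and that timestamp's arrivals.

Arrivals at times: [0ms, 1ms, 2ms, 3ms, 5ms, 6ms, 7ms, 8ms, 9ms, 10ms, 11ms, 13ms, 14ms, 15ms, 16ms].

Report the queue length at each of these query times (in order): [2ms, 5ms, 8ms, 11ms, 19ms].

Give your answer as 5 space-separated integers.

Answer: 1 1 1 1 0

Derivation:
Queue lengths at query times:
  query t=2ms: backlog = 1
  query t=5ms: backlog = 1
  query t=8ms: backlog = 1
  query t=11ms: backlog = 1
  query t=19ms: backlog = 0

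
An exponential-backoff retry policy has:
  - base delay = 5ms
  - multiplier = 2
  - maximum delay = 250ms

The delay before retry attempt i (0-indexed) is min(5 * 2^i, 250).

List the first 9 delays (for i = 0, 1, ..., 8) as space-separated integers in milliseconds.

Computing each delay:
  i=0: min(5*2^0, 250) = 5
  i=1: min(5*2^1, 250) = 10
  i=2: min(5*2^2, 250) = 20
  i=3: min(5*2^3, 250) = 40
  i=4: min(5*2^4, 250) = 80
  i=5: min(5*2^5, 250) = 160
  i=6: min(5*2^6, 250) = 250
  i=7: min(5*2^7, 250) = 250
  i=8: min(5*2^8, 250) = 250

Answer: 5 10 20 40 80 160 250 250 250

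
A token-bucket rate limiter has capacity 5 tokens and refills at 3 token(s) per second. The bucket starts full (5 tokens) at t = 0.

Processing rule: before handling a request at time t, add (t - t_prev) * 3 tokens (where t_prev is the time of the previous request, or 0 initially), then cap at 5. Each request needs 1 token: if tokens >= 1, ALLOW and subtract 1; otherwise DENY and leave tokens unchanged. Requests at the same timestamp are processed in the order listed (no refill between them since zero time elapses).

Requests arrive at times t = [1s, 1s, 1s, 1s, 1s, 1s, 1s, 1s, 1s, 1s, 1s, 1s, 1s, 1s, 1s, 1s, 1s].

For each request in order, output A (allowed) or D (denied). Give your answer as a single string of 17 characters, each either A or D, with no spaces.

Simulating step by step:
  req#1 t=1s: ALLOW
  req#2 t=1s: ALLOW
  req#3 t=1s: ALLOW
  req#4 t=1s: ALLOW
  req#5 t=1s: ALLOW
  req#6 t=1s: DENY
  req#7 t=1s: DENY
  req#8 t=1s: DENY
  req#9 t=1s: DENY
  req#10 t=1s: DENY
  req#11 t=1s: DENY
  req#12 t=1s: DENY
  req#13 t=1s: DENY
  req#14 t=1s: DENY
  req#15 t=1s: DENY
  req#16 t=1s: DENY
  req#17 t=1s: DENY

Answer: AAAAADDDDDDDDDDDD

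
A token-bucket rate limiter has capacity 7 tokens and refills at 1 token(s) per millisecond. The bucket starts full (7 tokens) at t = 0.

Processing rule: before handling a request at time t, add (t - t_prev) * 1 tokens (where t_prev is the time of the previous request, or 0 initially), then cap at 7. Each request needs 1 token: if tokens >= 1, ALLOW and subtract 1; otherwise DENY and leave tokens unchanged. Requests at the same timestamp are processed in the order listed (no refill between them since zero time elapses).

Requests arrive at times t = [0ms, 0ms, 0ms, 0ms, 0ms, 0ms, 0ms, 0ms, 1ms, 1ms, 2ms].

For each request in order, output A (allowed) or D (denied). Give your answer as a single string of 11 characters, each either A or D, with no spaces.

Answer: AAAAAAADADA

Derivation:
Simulating step by step:
  req#1 t=0ms: ALLOW
  req#2 t=0ms: ALLOW
  req#3 t=0ms: ALLOW
  req#4 t=0ms: ALLOW
  req#5 t=0ms: ALLOW
  req#6 t=0ms: ALLOW
  req#7 t=0ms: ALLOW
  req#8 t=0ms: DENY
  req#9 t=1ms: ALLOW
  req#10 t=1ms: DENY
  req#11 t=2ms: ALLOW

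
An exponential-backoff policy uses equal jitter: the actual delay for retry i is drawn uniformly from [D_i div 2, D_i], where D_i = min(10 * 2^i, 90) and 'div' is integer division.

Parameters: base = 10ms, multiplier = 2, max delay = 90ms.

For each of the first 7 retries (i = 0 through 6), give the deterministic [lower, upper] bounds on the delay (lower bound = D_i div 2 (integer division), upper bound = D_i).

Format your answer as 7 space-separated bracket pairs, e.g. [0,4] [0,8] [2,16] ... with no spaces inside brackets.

Answer: [5,10] [10,20] [20,40] [40,80] [45,90] [45,90] [45,90]

Derivation:
Computing bounds per retry:
  i=0: D_i=min(10*2^0,90)=10, bounds=[5,10]
  i=1: D_i=min(10*2^1,90)=20, bounds=[10,20]
  i=2: D_i=min(10*2^2,90)=40, bounds=[20,40]
  i=3: D_i=min(10*2^3,90)=80, bounds=[40,80]
  i=4: D_i=min(10*2^4,90)=90, bounds=[45,90]
  i=5: D_i=min(10*2^5,90)=90, bounds=[45,90]
  i=6: D_i=min(10*2^6,90)=90, bounds=[45,90]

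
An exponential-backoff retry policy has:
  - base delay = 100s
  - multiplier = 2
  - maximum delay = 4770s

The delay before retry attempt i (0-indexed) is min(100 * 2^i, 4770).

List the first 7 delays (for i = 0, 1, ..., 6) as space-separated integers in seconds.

Answer: 100 200 400 800 1600 3200 4770

Derivation:
Computing each delay:
  i=0: min(100*2^0, 4770) = 100
  i=1: min(100*2^1, 4770) = 200
  i=2: min(100*2^2, 4770) = 400
  i=3: min(100*2^3, 4770) = 800
  i=4: min(100*2^4, 4770) = 1600
  i=5: min(100*2^5, 4770) = 3200
  i=6: min(100*2^6, 4770) = 4770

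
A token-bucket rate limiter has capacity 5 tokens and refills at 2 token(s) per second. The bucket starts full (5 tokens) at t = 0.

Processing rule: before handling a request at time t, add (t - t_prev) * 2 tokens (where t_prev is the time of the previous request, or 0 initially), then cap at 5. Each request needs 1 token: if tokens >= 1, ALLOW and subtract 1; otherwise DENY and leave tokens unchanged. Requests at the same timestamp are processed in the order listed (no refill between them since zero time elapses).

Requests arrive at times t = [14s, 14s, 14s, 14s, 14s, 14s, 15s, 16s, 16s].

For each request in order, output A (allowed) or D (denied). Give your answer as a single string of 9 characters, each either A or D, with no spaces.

Answer: AAAAADAAA

Derivation:
Simulating step by step:
  req#1 t=14s: ALLOW
  req#2 t=14s: ALLOW
  req#3 t=14s: ALLOW
  req#4 t=14s: ALLOW
  req#5 t=14s: ALLOW
  req#6 t=14s: DENY
  req#7 t=15s: ALLOW
  req#8 t=16s: ALLOW
  req#9 t=16s: ALLOW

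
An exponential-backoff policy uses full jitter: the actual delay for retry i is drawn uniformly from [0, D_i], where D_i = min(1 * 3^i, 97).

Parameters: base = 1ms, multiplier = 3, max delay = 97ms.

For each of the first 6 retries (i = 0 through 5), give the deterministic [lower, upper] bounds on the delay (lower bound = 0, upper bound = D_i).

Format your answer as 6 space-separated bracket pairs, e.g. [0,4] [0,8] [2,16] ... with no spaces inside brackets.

Computing bounds per retry:
  i=0: D_i=min(1*3^0,97)=1, bounds=[0,1]
  i=1: D_i=min(1*3^1,97)=3, bounds=[0,3]
  i=2: D_i=min(1*3^2,97)=9, bounds=[0,9]
  i=3: D_i=min(1*3^3,97)=27, bounds=[0,27]
  i=4: D_i=min(1*3^4,97)=81, bounds=[0,81]
  i=5: D_i=min(1*3^5,97)=97, bounds=[0,97]

Answer: [0,1] [0,3] [0,9] [0,27] [0,81] [0,97]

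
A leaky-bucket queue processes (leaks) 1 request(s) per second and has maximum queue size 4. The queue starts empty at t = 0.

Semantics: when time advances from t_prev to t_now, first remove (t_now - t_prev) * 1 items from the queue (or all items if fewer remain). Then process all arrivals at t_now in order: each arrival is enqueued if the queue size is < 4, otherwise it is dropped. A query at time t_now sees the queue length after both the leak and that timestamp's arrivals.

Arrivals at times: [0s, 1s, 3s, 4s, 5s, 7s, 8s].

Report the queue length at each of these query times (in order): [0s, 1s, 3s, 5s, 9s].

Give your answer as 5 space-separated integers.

Answer: 1 1 1 1 0

Derivation:
Queue lengths at query times:
  query t=0s: backlog = 1
  query t=1s: backlog = 1
  query t=3s: backlog = 1
  query t=5s: backlog = 1
  query t=9s: backlog = 0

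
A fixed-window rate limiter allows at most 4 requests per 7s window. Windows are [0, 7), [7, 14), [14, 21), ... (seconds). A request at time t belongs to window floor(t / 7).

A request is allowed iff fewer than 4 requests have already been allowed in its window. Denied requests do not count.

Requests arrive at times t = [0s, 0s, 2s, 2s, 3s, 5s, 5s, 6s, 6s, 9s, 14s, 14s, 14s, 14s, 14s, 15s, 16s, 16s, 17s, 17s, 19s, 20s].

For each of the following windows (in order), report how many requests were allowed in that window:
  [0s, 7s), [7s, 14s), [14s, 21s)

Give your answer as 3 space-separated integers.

Answer: 4 1 4

Derivation:
Processing requests:
  req#1 t=0s (window 0): ALLOW
  req#2 t=0s (window 0): ALLOW
  req#3 t=2s (window 0): ALLOW
  req#4 t=2s (window 0): ALLOW
  req#5 t=3s (window 0): DENY
  req#6 t=5s (window 0): DENY
  req#7 t=5s (window 0): DENY
  req#8 t=6s (window 0): DENY
  req#9 t=6s (window 0): DENY
  req#10 t=9s (window 1): ALLOW
  req#11 t=14s (window 2): ALLOW
  req#12 t=14s (window 2): ALLOW
  req#13 t=14s (window 2): ALLOW
  req#14 t=14s (window 2): ALLOW
  req#15 t=14s (window 2): DENY
  req#16 t=15s (window 2): DENY
  req#17 t=16s (window 2): DENY
  req#18 t=16s (window 2): DENY
  req#19 t=17s (window 2): DENY
  req#20 t=17s (window 2): DENY
  req#21 t=19s (window 2): DENY
  req#22 t=20s (window 2): DENY

Allowed counts by window: 4 1 4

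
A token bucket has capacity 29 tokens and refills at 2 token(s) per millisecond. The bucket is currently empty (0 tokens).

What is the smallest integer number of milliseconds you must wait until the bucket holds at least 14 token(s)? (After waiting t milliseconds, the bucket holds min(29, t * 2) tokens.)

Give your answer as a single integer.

Answer: 7

Derivation:
Need t * 2 >= 14, so t >= 14/2.
Smallest integer t = ceil(14/2) = 7.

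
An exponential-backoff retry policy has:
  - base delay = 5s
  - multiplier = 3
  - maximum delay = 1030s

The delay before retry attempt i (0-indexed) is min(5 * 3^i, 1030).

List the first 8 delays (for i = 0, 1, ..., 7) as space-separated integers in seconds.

Computing each delay:
  i=0: min(5*3^0, 1030) = 5
  i=1: min(5*3^1, 1030) = 15
  i=2: min(5*3^2, 1030) = 45
  i=3: min(5*3^3, 1030) = 135
  i=4: min(5*3^4, 1030) = 405
  i=5: min(5*3^5, 1030) = 1030
  i=6: min(5*3^6, 1030) = 1030
  i=7: min(5*3^7, 1030) = 1030

Answer: 5 15 45 135 405 1030 1030 1030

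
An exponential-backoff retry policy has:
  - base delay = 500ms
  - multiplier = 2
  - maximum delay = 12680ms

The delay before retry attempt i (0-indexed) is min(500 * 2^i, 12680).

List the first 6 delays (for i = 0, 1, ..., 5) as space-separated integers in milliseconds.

Computing each delay:
  i=0: min(500*2^0, 12680) = 500
  i=1: min(500*2^1, 12680) = 1000
  i=2: min(500*2^2, 12680) = 2000
  i=3: min(500*2^3, 12680) = 4000
  i=4: min(500*2^4, 12680) = 8000
  i=5: min(500*2^5, 12680) = 12680

Answer: 500 1000 2000 4000 8000 12680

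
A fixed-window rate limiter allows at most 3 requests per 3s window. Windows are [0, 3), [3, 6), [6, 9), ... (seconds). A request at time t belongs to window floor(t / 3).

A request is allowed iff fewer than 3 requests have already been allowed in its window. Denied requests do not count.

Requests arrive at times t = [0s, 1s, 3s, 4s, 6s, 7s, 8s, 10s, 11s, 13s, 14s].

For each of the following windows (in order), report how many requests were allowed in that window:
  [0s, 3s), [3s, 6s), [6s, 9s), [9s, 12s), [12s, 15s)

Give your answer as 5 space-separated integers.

Processing requests:
  req#1 t=0s (window 0): ALLOW
  req#2 t=1s (window 0): ALLOW
  req#3 t=3s (window 1): ALLOW
  req#4 t=4s (window 1): ALLOW
  req#5 t=6s (window 2): ALLOW
  req#6 t=7s (window 2): ALLOW
  req#7 t=8s (window 2): ALLOW
  req#8 t=10s (window 3): ALLOW
  req#9 t=11s (window 3): ALLOW
  req#10 t=13s (window 4): ALLOW
  req#11 t=14s (window 4): ALLOW

Allowed counts by window: 2 2 3 2 2

Answer: 2 2 3 2 2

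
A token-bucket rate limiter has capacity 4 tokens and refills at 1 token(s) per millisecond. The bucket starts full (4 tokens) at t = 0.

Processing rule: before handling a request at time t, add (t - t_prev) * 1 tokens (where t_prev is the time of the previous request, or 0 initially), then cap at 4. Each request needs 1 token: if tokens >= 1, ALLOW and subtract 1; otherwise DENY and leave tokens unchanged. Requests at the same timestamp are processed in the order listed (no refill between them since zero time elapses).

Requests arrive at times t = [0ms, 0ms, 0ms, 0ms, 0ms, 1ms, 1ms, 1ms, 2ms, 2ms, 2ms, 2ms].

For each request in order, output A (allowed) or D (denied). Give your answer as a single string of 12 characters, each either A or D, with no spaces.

Simulating step by step:
  req#1 t=0ms: ALLOW
  req#2 t=0ms: ALLOW
  req#3 t=0ms: ALLOW
  req#4 t=0ms: ALLOW
  req#5 t=0ms: DENY
  req#6 t=1ms: ALLOW
  req#7 t=1ms: DENY
  req#8 t=1ms: DENY
  req#9 t=2ms: ALLOW
  req#10 t=2ms: DENY
  req#11 t=2ms: DENY
  req#12 t=2ms: DENY

Answer: AAAADADDADDD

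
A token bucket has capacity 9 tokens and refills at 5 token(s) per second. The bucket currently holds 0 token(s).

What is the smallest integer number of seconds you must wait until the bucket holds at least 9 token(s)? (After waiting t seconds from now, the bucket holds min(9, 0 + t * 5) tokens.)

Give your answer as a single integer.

Answer: 2

Derivation:
Need 0 + t * 5 >= 9, so t >= 9/5.
Smallest integer t = ceil(9/5) = 2.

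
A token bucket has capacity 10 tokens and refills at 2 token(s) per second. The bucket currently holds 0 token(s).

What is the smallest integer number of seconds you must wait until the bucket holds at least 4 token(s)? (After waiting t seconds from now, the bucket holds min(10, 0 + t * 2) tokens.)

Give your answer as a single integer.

Answer: 2

Derivation:
Need 0 + t * 2 >= 4, so t >= 4/2.
Smallest integer t = ceil(4/2) = 2.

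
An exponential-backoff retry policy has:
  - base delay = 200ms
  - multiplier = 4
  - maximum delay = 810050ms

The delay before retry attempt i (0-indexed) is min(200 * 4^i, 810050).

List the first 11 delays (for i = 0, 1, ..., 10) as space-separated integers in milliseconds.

Computing each delay:
  i=0: min(200*4^0, 810050) = 200
  i=1: min(200*4^1, 810050) = 800
  i=2: min(200*4^2, 810050) = 3200
  i=3: min(200*4^3, 810050) = 12800
  i=4: min(200*4^4, 810050) = 51200
  i=5: min(200*4^5, 810050) = 204800
  i=6: min(200*4^6, 810050) = 810050
  i=7: min(200*4^7, 810050) = 810050
  i=8: min(200*4^8, 810050) = 810050
  i=9: min(200*4^9, 810050) = 810050
  i=10: min(200*4^10, 810050) = 810050

Answer: 200 800 3200 12800 51200 204800 810050 810050 810050 810050 810050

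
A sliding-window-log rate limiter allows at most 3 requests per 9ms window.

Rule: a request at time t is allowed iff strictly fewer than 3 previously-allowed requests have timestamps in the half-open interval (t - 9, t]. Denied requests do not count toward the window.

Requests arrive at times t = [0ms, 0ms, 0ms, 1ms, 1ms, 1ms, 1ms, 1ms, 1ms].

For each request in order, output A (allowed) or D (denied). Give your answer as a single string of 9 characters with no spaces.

Answer: AAADDDDDD

Derivation:
Tracking allowed requests in the window:
  req#1 t=0ms: ALLOW
  req#2 t=0ms: ALLOW
  req#3 t=0ms: ALLOW
  req#4 t=1ms: DENY
  req#5 t=1ms: DENY
  req#6 t=1ms: DENY
  req#7 t=1ms: DENY
  req#8 t=1ms: DENY
  req#9 t=1ms: DENY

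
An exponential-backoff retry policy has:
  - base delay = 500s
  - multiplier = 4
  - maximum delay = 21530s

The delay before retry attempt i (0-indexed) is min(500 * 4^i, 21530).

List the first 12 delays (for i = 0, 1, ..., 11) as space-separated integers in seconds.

Computing each delay:
  i=0: min(500*4^0, 21530) = 500
  i=1: min(500*4^1, 21530) = 2000
  i=2: min(500*4^2, 21530) = 8000
  i=3: min(500*4^3, 21530) = 21530
  i=4: min(500*4^4, 21530) = 21530
  i=5: min(500*4^5, 21530) = 21530
  i=6: min(500*4^6, 21530) = 21530
  i=7: min(500*4^7, 21530) = 21530
  i=8: min(500*4^8, 21530) = 21530
  i=9: min(500*4^9, 21530) = 21530
  i=10: min(500*4^10, 21530) = 21530
  i=11: min(500*4^11, 21530) = 21530

Answer: 500 2000 8000 21530 21530 21530 21530 21530 21530 21530 21530 21530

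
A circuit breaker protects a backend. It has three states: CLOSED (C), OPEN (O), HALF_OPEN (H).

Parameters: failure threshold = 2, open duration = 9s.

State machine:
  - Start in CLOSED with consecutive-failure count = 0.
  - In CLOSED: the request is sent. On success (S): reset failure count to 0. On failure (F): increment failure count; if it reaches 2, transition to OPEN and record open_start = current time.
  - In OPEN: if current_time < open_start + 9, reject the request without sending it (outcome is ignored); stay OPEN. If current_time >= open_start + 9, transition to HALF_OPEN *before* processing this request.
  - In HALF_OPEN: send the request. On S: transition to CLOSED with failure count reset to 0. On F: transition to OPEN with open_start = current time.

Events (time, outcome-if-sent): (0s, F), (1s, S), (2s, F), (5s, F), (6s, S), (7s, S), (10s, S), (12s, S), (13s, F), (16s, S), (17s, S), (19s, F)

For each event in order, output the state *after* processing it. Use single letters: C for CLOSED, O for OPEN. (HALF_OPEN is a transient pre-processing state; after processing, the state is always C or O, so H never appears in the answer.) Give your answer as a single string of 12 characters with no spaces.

Answer: CCCOOOOOOCCC

Derivation:
State after each event:
  event#1 t=0s outcome=F: state=CLOSED
  event#2 t=1s outcome=S: state=CLOSED
  event#3 t=2s outcome=F: state=CLOSED
  event#4 t=5s outcome=F: state=OPEN
  event#5 t=6s outcome=S: state=OPEN
  event#6 t=7s outcome=S: state=OPEN
  event#7 t=10s outcome=S: state=OPEN
  event#8 t=12s outcome=S: state=OPEN
  event#9 t=13s outcome=F: state=OPEN
  event#10 t=16s outcome=S: state=CLOSED
  event#11 t=17s outcome=S: state=CLOSED
  event#12 t=19s outcome=F: state=CLOSED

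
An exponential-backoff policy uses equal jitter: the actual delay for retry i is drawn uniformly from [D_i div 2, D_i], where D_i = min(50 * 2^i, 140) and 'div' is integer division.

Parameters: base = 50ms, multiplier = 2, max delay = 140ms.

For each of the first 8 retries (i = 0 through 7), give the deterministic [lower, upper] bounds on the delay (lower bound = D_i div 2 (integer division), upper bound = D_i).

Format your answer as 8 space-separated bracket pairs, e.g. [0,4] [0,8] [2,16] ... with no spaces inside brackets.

Computing bounds per retry:
  i=0: D_i=min(50*2^0,140)=50, bounds=[25,50]
  i=1: D_i=min(50*2^1,140)=100, bounds=[50,100]
  i=2: D_i=min(50*2^2,140)=140, bounds=[70,140]
  i=3: D_i=min(50*2^3,140)=140, bounds=[70,140]
  i=4: D_i=min(50*2^4,140)=140, bounds=[70,140]
  i=5: D_i=min(50*2^5,140)=140, bounds=[70,140]
  i=6: D_i=min(50*2^6,140)=140, bounds=[70,140]
  i=7: D_i=min(50*2^7,140)=140, bounds=[70,140]

Answer: [25,50] [50,100] [70,140] [70,140] [70,140] [70,140] [70,140] [70,140]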